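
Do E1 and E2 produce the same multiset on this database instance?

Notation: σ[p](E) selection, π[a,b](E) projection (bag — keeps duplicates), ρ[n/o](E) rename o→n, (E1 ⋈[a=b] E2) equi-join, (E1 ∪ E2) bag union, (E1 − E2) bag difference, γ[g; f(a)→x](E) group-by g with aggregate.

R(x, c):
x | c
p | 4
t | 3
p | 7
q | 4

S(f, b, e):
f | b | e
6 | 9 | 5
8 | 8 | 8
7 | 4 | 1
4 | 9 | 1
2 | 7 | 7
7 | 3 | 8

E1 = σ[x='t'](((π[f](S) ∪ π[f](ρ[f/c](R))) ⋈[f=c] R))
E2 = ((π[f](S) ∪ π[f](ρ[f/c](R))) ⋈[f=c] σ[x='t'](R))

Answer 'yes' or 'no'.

E1 row counts bottom-up:
  S → 6
  π[f](S) → 6
  R → 4
  ρ[f/c](R) → 4
  π[f](ρ[f/c](R)) → 4
  (π[f](S) ∪ π[f](ρ[f/c](R))) → 10
  R → 4
  ((π[f](S) ∪ π[f](ρ[f/c](R))) ⋈[f=c] R) → 10
  σ[x='t'](((π[f](S) ∪ π[f](ρ[f/c](R))) ⋈[f=c] R)) → 1
E2 row counts bottom-up:
  S → 6
  π[f](S) → 6
  R → 4
  ρ[f/c](R) → 4
  π[f](ρ[f/c](R)) → 4
  (π[f](S) ∪ π[f](ρ[f/c](R))) → 10
  R → 4
  σ[x='t'](R) → 1
  ((π[f](S) ∪ π[f](ρ[f/c](R))) ⋈[f=c] σ[x='t'](R)) → 1

E1 and E2 produce the same multiset:
f | x | c
3 | t | 3

yes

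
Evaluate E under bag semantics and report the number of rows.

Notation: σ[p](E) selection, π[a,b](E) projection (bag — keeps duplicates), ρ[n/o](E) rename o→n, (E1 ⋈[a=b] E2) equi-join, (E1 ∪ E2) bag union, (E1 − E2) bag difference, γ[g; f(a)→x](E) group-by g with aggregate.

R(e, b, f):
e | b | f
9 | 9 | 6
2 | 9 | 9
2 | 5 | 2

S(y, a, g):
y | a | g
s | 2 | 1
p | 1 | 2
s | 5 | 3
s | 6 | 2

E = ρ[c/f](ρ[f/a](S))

Per-node cardinality:
  S → 4
  ρ[f/a](S) → 4
  ρ[c/f](ρ[f/a](S)) → 4

|E| = 4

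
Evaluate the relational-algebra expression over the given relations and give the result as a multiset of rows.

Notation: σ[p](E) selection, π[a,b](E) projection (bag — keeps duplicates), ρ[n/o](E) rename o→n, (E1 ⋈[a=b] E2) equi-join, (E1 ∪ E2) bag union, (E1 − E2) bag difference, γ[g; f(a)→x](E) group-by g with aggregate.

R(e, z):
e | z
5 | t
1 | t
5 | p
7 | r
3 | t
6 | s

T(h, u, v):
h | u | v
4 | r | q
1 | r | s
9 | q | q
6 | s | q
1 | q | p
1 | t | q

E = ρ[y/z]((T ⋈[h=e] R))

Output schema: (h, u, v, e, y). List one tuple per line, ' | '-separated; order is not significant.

Stepwise |·|:
  T → 6
  R → 6
  (T ⋈[h=e] R) → 4
  ρ[y/z]((T ⋈[h=e] R)) → 4

== RESULT ==
h | u | v | e | y
1 | q | p | 1 | t
1 | r | s | 1 | t
1 | t | q | 1 | t
6 | s | q | 6 | s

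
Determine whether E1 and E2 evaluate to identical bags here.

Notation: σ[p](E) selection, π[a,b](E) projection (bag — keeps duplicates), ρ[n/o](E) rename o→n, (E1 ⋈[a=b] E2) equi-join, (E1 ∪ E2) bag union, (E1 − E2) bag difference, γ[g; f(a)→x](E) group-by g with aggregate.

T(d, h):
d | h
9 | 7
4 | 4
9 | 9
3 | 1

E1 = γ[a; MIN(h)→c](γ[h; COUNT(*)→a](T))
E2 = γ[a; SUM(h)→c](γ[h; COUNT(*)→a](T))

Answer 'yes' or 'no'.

E1 subexpression sizes:
  T → 4
  γ[h; COUNT(*)→a](T) → 4
  γ[a; MIN(h)→c](γ[h; COUNT(*)→a](T)) → 1
E2 subexpression sizes:
  T → 4
  γ[h; COUNT(*)→a](T) → 4
  γ[a; SUM(h)→c](γ[h; COUNT(*)→a](T)) → 1

E1 result:
a | c
1 | 1
E2 result:
a | c
1 | 21
Witness: (1, 1) appears 1× in E1 but 0× in E2.

no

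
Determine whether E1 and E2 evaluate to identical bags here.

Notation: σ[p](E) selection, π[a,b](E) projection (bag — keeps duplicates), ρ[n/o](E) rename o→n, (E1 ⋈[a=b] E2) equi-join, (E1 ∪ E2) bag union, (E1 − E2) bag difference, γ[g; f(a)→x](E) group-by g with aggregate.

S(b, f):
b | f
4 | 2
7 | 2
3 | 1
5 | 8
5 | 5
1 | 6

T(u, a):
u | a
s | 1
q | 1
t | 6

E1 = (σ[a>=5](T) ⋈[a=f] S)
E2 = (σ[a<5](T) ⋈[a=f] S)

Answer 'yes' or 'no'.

E1 row counts bottom-up:
  T → 3
  σ[a>=5](T) → 1
  S → 6
  (σ[a>=5](T) ⋈[a=f] S) → 1
E2 row counts bottom-up:
  T → 3
  σ[a<5](T) → 2
  S → 6
  (σ[a<5](T) ⋈[a=f] S) → 2

E1 result:
u | a | b | f
t | 6 | 1 | 6
E2 result:
u | a | b | f
q | 1 | 3 | 1
s | 1 | 3 | 1
Witness: ('t', 6, 1, 6) appears 1× in E1 but 0× in E2.

no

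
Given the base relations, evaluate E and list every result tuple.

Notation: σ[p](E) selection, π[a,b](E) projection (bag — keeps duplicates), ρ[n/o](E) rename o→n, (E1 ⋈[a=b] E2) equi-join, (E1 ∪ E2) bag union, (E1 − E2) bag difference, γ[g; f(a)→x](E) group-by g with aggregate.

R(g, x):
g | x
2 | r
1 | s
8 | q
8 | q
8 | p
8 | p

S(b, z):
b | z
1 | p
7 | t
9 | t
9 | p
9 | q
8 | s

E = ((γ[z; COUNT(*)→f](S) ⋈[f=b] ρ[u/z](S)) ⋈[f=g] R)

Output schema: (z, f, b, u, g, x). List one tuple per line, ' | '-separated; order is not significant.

Per-node cardinality:
  S → 6
  γ[z; COUNT(*)→f](S) → 4
  S → 6
  ρ[u/z](S) → 6
  (γ[z; COUNT(*)→f](S) ⋈[f=b] ρ[u/z](S)) → 2
  R → 6
  ((γ[z; COUNT(*)→f](S) ⋈[f=b] ρ[u/z](S)) ⋈[f=g] R) → 2

== RESULT ==
z | f | b | u | g | x
q | 1 | 1 | p | 1 | s
s | 1 | 1 | p | 1 | s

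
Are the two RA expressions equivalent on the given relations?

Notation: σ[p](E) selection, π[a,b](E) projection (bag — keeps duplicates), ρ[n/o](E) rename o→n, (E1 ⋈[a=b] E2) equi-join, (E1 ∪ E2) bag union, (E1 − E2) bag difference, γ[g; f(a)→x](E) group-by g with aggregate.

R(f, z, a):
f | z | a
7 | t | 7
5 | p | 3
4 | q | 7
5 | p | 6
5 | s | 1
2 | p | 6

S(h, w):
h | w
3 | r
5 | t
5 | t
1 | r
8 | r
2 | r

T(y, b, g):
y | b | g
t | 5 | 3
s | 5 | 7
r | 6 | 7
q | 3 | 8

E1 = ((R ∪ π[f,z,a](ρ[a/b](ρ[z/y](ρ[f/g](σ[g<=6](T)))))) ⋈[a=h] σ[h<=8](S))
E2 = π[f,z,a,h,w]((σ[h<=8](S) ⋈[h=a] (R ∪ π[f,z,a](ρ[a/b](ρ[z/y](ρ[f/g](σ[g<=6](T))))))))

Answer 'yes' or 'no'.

E1 subexpression sizes:
  R → 6
  T → 4
  σ[g<=6](T) → 1
  ρ[f/g](σ[g<=6](T)) → 1
  ρ[z/y](ρ[f/g](σ[g<=6](T))) → 1
  ρ[a/b](ρ[z/y](ρ[f/g](σ[g<=6](T)))) → 1
  π[f,z,a](ρ[a/b](ρ[z/y](ρ[f/g](σ[g<=6](T))))) → 1
  (R ∪ π[f,z,a](ρ[a/b](ρ[z/y](ρ[f/g](σ[g<=6](T)))))) → 7
  S → 6
  σ[h<=8](S) → 6
  ((R ∪ π[f,z,a](ρ[a/b](ρ[z/y](ρ[f/g](σ[g<=6](T)))))) ⋈[a=h] σ[h<=8](S)) → 4
E2 subexpression sizes:
  S → 6
  σ[h<=8](S) → 6
  R → 6
  T → 4
  σ[g<=6](T) → 1
  ρ[f/g](σ[g<=6](T)) → 1
  ρ[z/y](ρ[f/g](σ[g<=6](T))) → 1
  ρ[a/b](ρ[z/y](ρ[f/g](σ[g<=6](T)))) → 1
  π[f,z,a](ρ[a/b](ρ[z/y](ρ[f/g](σ[g<=6](T))))) → 1
  (R ∪ π[f,z,a](ρ[a/b](ρ[z/y](ρ[f/g](σ[g<=6](T)))))) → 7
  (σ[h<=8](S) ⋈[h=a] (R ∪ π[f,z,a](ρ[a/b](ρ[z/y](ρ[f/g](σ[g<=6](T))))))) → 4
  π[f,z,a,h,w]((σ[h<=8](S) ⋈[h=a] (R ∪ π[f,z,a](ρ[a/b](ρ[z/y](ρ[f/g](σ[g<=6](T)))))))) → 4

E1 and E2 produce the same multiset:
f | z | a | h | w
3 | t | 5 | 5 | t
3 | t | 5 | 5 | t
5 | p | 3 | 3 | r
5 | s | 1 | 1 | r

yes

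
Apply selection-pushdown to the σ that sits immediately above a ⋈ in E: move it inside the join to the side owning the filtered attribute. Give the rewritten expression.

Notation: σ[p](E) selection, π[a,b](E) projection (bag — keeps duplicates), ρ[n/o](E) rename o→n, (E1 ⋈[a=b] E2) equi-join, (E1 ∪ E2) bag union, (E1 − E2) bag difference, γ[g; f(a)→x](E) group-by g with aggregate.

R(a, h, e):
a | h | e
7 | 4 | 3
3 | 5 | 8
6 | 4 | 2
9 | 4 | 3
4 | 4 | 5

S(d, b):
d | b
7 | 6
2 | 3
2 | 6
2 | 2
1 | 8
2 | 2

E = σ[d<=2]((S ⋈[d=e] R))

σ filters on d, owned by the left side.
E' = (σ[d<=2](S) ⋈[d=e] R)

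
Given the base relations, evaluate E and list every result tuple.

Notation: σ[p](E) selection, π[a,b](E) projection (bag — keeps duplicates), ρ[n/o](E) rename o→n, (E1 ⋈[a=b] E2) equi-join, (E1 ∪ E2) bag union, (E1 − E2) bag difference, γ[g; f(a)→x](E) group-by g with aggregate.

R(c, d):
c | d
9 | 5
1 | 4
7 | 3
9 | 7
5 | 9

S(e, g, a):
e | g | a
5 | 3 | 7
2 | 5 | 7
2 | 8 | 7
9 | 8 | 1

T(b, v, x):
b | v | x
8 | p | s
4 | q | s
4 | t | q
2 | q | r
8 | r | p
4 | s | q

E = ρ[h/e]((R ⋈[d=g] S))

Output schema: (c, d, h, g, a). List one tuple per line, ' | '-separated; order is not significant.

Subexpression sizes:
  R → 5
  S → 4
  (R ⋈[d=g] S) → 2
  ρ[h/e]((R ⋈[d=g] S)) → 2

== RESULT ==
c | d | h | g | a
7 | 3 | 5 | 3 | 7
9 | 5 | 2 | 5 | 7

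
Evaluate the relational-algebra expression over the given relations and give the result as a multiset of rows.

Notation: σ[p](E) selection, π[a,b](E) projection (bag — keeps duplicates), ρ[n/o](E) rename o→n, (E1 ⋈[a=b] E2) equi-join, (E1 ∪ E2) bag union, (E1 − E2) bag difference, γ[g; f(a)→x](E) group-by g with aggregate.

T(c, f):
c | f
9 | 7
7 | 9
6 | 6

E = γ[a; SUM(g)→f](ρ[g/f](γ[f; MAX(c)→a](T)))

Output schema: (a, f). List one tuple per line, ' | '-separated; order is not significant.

Per-node cardinality:
  T → 3
  γ[f; MAX(c)→a](T) → 3
  ρ[g/f](γ[f; MAX(c)→a](T)) → 3
  γ[a; SUM(g)→f](ρ[g/f](γ[f; MAX(c)→a](T))) → 3

== RESULT ==
a | f
6 | 6
7 | 9
9 | 7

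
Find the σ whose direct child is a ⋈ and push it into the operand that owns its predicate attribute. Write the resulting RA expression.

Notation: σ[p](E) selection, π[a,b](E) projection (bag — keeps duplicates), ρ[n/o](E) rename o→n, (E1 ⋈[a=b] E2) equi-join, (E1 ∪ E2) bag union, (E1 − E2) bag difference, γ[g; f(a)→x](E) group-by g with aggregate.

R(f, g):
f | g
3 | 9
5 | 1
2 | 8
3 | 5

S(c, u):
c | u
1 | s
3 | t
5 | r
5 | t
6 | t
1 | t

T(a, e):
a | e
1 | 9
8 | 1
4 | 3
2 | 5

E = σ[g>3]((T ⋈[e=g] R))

σ filters on g, owned by the right side.
E' = (T ⋈[e=g] σ[g>3](R))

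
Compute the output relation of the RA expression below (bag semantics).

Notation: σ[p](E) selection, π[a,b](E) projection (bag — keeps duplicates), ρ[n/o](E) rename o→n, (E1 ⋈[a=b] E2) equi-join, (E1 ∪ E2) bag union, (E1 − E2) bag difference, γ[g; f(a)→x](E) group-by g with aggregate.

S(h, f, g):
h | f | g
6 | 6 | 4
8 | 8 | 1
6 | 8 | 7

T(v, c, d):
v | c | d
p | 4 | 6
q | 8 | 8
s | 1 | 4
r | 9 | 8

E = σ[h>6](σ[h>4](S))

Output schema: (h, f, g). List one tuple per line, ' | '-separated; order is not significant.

Subexpression sizes:
  S → 3
  σ[h>4](S) → 3
  σ[h>6](σ[h>4](S)) → 1

== RESULT ==
h | f | g
8 | 8 | 1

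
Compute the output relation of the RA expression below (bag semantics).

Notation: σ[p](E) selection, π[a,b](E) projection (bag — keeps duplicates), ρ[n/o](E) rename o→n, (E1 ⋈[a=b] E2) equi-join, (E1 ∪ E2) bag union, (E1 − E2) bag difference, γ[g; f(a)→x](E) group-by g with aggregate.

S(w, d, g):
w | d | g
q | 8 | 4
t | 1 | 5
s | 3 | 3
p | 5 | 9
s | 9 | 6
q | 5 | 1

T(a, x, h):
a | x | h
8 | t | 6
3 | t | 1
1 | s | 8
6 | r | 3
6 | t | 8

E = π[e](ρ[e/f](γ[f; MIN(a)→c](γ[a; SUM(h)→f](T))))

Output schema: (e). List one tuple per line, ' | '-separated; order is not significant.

Row counts bottom-up:
  T → 5
  γ[a; SUM(h)→f](T) → 4
  γ[f; MIN(a)→c](γ[a; SUM(h)→f](T)) → 4
  ρ[e/f](γ[f; MIN(a)→c](γ[a; SUM(h)→f](T))) → 4
  π[e](ρ[e/f](γ[f; MIN(a)→c](γ[a; SUM(h)→f](T)))) → 4

== RESULT ==
e
1
6
8
11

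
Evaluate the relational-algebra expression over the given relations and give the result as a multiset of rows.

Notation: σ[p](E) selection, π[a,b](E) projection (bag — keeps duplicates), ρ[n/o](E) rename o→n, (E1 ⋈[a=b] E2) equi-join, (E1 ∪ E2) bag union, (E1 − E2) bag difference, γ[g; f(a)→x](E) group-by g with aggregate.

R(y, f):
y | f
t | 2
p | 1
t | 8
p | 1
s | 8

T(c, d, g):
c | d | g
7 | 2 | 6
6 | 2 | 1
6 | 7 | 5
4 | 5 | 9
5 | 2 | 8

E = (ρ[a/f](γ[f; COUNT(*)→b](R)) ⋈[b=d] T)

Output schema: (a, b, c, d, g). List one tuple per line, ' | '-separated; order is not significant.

Row counts bottom-up:
  R → 5
  γ[f; COUNT(*)→b](R) → 3
  ρ[a/f](γ[f; COUNT(*)→b](R)) → 3
  T → 5
  (ρ[a/f](γ[f; COUNT(*)→b](R)) ⋈[b=d] T) → 6

== RESULT ==
a | b | c | d | g
1 | 2 | 5 | 2 | 8
1 | 2 | 6 | 2 | 1
1 | 2 | 7 | 2 | 6
8 | 2 | 5 | 2 | 8
8 | 2 | 6 | 2 | 1
8 | 2 | 7 | 2 | 6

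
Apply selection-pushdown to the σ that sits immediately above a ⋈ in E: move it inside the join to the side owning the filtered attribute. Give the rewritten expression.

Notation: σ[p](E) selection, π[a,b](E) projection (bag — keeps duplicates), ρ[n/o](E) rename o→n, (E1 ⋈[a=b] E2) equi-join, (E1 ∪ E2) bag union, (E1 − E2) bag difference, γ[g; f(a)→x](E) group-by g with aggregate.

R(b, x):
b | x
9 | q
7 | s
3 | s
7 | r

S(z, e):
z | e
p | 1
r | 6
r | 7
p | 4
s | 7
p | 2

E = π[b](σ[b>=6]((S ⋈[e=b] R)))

σ filters on b, owned by the right side.
E' = π[b]((S ⋈[e=b] σ[b>=6](R)))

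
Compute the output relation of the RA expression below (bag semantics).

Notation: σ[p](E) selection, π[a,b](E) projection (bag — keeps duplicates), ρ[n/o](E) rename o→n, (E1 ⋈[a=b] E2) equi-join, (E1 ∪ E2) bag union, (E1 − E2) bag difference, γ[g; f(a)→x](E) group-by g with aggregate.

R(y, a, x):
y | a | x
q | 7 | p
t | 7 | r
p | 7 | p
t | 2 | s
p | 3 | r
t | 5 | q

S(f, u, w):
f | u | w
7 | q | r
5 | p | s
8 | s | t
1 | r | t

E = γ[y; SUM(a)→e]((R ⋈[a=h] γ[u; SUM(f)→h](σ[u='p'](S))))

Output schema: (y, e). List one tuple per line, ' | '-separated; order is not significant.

Row counts bottom-up:
  R → 6
  S → 4
  σ[u='p'](S) → 1
  γ[u; SUM(f)→h](σ[u='p'](S)) → 1
  (R ⋈[a=h] γ[u; SUM(f)→h](σ[u='p'](S))) → 1
  γ[y; SUM(a)→e]((R ⋈[a=h] γ[u; SUM(f)→h](σ[u='p'](S)))) → 1

== RESULT ==
y | e
t | 5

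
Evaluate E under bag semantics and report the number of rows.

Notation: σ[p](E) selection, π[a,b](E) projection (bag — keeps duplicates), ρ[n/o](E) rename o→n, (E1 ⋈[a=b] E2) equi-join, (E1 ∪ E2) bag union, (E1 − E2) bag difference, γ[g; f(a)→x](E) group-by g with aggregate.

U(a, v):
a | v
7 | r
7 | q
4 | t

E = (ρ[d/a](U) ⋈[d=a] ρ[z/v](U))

Subexpression sizes:
  U → 3
  ρ[d/a](U) → 3
  U → 3
  ρ[z/v](U) → 3
  (ρ[d/a](U) ⋈[d=a] ρ[z/v](U)) → 5

|E| = 5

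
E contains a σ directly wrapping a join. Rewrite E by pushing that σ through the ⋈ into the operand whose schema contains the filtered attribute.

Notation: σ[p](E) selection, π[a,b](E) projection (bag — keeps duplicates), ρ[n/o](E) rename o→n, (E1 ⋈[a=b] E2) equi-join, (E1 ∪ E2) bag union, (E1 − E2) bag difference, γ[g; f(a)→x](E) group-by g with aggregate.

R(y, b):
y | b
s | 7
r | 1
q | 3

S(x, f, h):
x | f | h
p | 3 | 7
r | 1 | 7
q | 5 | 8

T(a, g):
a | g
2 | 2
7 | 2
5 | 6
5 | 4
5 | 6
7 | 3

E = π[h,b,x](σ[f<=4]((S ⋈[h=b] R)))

σ filters on f, owned by the left side.
E' = π[h,b,x]((σ[f<=4](S) ⋈[h=b] R))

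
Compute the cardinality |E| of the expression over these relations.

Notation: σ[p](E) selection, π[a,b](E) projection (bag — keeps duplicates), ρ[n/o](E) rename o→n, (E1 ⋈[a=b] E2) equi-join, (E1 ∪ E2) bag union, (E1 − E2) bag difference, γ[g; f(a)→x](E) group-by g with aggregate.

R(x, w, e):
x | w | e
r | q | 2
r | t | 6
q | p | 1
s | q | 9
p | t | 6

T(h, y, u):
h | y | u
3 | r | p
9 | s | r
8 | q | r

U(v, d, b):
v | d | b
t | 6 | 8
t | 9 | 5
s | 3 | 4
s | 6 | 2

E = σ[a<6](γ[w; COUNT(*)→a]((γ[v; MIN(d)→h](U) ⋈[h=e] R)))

Stepwise |·|:
  U → 4
  γ[v; MIN(d)→h](U) → 2
  R → 5
  (γ[v; MIN(d)→h](U) ⋈[h=e] R) → 2
  γ[w; COUNT(*)→a]((γ[v; MIN(d)→h](U) ⋈[h=e] R)) → 1
  σ[a<6](γ[w; COUNT(*)→a]((γ[v; MIN(d)→h](U) ⋈[h=e] R))) → 1

|E| = 1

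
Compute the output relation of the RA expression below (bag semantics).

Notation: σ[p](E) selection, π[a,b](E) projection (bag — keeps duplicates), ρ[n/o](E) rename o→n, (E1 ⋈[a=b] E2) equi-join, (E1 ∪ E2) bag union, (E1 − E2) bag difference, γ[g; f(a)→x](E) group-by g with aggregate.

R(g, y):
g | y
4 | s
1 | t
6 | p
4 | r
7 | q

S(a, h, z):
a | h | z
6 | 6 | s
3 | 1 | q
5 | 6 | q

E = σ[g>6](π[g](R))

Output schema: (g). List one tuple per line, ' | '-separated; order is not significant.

Row counts bottom-up:
  R → 5
  π[g](R) → 5
  σ[g>6](π[g](R)) → 1

== RESULT ==
g
7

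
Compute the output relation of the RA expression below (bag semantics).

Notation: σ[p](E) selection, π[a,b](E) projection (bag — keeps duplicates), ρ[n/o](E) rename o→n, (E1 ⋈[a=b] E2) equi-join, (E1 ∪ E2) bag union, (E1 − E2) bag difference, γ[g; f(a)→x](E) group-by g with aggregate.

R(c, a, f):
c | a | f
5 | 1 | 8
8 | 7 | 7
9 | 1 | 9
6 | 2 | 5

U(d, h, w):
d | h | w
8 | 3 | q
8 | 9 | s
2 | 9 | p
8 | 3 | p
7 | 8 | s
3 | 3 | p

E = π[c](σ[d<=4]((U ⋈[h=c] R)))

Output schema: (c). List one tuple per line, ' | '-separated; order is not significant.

Stepwise |·|:
  U → 6
  R → 4
  (U ⋈[h=c] R) → 3
  σ[d<=4]((U ⋈[h=c] R)) → 1
  π[c](σ[d<=4]((U ⋈[h=c] R))) → 1

== RESULT ==
c
9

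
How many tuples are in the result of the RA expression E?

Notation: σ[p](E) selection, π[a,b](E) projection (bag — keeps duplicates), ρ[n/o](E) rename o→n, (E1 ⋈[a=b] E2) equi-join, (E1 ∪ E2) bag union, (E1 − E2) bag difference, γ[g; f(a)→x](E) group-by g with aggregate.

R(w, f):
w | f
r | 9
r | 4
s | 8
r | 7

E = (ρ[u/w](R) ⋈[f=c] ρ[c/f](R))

Row counts bottom-up:
  R → 4
  ρ[u/w](R) → 4
  R → 4
  ρ[c/f](R) → 4
  (ρ[u/w](R) ⋈[f=c] ρ[c/f](R)) → 4

|E| = 4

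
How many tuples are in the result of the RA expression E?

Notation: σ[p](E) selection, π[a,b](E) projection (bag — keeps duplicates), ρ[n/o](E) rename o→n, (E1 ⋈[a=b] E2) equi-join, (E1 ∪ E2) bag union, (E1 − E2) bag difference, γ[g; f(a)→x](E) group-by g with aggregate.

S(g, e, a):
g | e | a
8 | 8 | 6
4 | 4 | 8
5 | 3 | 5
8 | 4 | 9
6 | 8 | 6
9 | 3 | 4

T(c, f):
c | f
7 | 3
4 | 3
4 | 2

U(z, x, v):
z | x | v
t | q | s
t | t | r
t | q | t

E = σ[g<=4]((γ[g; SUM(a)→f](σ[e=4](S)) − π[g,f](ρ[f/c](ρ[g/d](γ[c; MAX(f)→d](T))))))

Subexpression sizes:
  S → 6
  σ[e=4](S) → 2
  γ[g; SUM(a)→f](σ[e=4](S)) → 2
  T → 3
  γ[c; MAX(f)→d](T) → 2
  ρ[g/d](γ[c; MAX(f)→d](T)) → 2
  ρ[f/c](ρ[g/d](γ[c; MAX(f)→d](T))) → 2
  π[g,f](ρ[f/c](ρ[g/d](γ[c; MAX(f)→d](T)))) → 2
  (γ[g; SUM(a)→f](σ[e=4](S)) − π[g,f](ρ[f/c](ρ[g/d](γ[c; MAX(f)→d](T))))) → 2
  σ[g<=4]((γ[g; SUM(a)→f](σ[e=4](S)) − π[g,f](ρ[f/c](ρ[g/d](γ[c; MAX(f)→d](T)))))) → 1

|E| = 1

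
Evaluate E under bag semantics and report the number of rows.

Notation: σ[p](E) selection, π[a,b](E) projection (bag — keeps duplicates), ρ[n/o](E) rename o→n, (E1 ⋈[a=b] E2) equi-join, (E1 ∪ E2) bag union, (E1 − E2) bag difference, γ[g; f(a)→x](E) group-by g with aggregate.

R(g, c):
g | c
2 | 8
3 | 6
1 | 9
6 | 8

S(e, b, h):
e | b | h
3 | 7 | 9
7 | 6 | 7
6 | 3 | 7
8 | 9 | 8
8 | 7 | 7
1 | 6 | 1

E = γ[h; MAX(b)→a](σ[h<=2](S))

Stepwise |·|:
  S → 6
  σ[h<=2](S) → 1
  γ[h; MAX(b)→a](σ[h<=2](S)) → 1

|E| = 1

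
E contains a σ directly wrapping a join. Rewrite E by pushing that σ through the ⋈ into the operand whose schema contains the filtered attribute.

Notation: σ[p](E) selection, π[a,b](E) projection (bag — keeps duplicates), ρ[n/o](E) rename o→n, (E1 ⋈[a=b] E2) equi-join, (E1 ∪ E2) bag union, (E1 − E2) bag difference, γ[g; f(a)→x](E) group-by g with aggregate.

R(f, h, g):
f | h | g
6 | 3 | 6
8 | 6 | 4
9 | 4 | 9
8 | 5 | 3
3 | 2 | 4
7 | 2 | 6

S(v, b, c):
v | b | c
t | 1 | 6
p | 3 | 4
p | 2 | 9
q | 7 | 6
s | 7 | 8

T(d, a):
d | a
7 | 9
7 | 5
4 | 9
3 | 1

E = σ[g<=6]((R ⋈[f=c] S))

σ filters on g, owned by the left side.
E' = (σ[g<=6](R) ⋈[f=c] S)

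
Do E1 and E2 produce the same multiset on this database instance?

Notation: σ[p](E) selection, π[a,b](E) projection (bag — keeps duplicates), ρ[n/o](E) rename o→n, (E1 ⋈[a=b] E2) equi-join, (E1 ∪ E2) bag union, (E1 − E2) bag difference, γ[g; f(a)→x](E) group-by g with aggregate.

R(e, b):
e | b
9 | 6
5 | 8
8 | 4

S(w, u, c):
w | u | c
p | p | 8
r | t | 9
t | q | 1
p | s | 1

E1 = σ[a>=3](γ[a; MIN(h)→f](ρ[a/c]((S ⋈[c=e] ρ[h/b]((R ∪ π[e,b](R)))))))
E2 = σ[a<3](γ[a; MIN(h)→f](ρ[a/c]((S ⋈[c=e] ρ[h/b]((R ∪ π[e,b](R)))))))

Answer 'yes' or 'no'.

E1 per-node cardinality:
  S → 4
  R → 3
  R → 3
  π[e,b](R) → 3
  (R ∪ π[e,b](R)) → 6
  ρ[h/b]((R ∪ π[e,b](R))) → 6
  (S ⋈[c=e] ρ[h/b]((R ∪ π[e,b](R)))) → 4
  ρ[a/c]((S ⋈[c=e] ρ[h/b]((R ∪ π[e,b](R))))) → 4
  γ[a; MIN(h)→f](ρ[a/c]((S ⋈[c=e] ρ[h/b]((R ∪ π[e,b](R)))))) → 2
  σ[a>=3](γ[a; MIN(h)→f](ρ[a/c]((S ⋈[c=e] ρ[h/b]((R ∪ π[e,b](R))))))) → 2
E2 per-node cardinality:
  S → 4
  R → 3
  R → 3
  π[e,b](R) → 3
  (R ∪ π[e,b](R)) → 6
  ρ[h/b]((R ∪ π[e,b](R))) → 6
  (S ⋈[c=e] ρ[h/b]((R ∪ π[e,b](R)))) → 4
  ρ[a/c]((S ⋈[c=e] ρ[h/b]((R ∪ π[e,b](R))))) → 4
  γ[a; MIN(h)→f](ρ[a/c]((S ⋈[c=e] ρ[h/b]((R ∪ π[e,b](R)))))) → 2
  σ[a<3](γ[a; MIN(h)→f](ρ[a/c]((S ⋈[c=e] ρ[h/b]((R ∪ π[e,b](R))))))) → 0

E1 result:
a | f
8 | 4
9 | 6
E2 result:
a | f
(0 rows)
Witness: (9, 6) appears 1× in E1 but 0× in E2.

no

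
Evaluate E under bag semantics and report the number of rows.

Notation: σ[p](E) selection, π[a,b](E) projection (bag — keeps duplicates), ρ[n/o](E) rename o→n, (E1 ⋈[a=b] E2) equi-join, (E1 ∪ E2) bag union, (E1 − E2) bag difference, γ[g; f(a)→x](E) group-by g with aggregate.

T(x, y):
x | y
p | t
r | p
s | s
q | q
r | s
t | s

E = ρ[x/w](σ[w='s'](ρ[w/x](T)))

Stepwise |·|:
  T → 6
  ρ[w/x](T) → 6
  σ[w='s'](ρ[w/x](T)) → 1
  ρ[x/w](σ[w='s'](ρ[w/x](T))) → 1

|E| = 1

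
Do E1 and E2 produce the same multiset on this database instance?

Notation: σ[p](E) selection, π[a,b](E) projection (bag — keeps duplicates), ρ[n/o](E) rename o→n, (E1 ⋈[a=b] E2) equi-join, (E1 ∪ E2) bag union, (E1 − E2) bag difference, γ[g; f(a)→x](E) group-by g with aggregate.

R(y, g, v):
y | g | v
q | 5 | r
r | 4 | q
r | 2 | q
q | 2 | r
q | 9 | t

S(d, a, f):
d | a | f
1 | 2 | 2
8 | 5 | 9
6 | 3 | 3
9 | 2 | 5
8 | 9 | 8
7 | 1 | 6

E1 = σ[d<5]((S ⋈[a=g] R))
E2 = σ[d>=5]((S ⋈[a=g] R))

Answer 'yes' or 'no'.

E1 per-node cardinality:
  S → 6
  R → 5
  (S ⋈[a=g] R) → 6
  σ[d<5]((S ⋈[a=g] R)) → 2
E2 per-node cardinality:
  S → 6
  R → 5
  (S ⋈[a=g] R) → 6
  σ[d>=5]((S ⋈[a=g] R)) → 4

E1 result:
d | a | f | y | g | v
1 | 2 | 2 | q | 2 | r
1 | 2 | 2 | r | 2 | q
E2 result:
d | a | f | y | g | v
8 | 5 | 9 | q | 5 | r
8 | 9 | 8 | q | 9 | t
9 | 2 | 5 | q | 2 | r
9 | 2 | 5 | r | 2 | q
Witness: (9, 2, 5, 'q', 2, 'r') appears 0× in E1 but 1× in E2.

no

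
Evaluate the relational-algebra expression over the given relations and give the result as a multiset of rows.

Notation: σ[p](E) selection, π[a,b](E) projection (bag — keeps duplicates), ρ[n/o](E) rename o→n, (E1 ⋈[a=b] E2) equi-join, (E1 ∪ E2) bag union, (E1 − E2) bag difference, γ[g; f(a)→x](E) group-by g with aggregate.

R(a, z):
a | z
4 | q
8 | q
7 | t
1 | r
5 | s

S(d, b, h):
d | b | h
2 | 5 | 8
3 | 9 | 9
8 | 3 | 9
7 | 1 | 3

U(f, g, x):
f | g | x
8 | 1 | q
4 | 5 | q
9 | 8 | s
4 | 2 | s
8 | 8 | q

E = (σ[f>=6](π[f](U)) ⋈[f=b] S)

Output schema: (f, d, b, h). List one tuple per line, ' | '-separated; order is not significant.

Subexpression sizes:
  U → 5
  π[f](U) → 5
  σ[f>=6](π[f](U)) → 3
  S → 4
  (σ[f>=6](π[f](U)) ⋈[f=b] S) → 1

== RESULT ==
f | d | b | h
9 | 3 | 9 | 9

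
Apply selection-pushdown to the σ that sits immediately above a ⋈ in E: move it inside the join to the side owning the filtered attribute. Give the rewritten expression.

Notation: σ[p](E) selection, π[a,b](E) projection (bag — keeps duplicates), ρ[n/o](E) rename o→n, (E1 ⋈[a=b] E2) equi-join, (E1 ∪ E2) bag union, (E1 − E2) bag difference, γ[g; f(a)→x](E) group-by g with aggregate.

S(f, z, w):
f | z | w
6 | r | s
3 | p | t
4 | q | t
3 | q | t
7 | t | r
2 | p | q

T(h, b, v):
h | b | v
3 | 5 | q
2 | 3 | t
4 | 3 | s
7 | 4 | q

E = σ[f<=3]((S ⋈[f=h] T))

σ filters on f, owned by the left side.
E' = (σ[f<=3](S) ⋈[f=h] T)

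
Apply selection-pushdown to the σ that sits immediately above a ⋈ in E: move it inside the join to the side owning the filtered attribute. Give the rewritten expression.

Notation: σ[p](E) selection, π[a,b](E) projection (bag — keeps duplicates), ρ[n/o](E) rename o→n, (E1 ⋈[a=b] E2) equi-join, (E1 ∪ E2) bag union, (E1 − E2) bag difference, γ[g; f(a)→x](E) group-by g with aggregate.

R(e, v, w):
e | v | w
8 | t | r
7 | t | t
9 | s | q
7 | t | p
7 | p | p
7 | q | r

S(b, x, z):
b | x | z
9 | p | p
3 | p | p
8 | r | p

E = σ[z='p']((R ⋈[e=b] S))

σ filters on z, owned by the right side.
E' = (R ⋈[e=b] σ[z='p'](S))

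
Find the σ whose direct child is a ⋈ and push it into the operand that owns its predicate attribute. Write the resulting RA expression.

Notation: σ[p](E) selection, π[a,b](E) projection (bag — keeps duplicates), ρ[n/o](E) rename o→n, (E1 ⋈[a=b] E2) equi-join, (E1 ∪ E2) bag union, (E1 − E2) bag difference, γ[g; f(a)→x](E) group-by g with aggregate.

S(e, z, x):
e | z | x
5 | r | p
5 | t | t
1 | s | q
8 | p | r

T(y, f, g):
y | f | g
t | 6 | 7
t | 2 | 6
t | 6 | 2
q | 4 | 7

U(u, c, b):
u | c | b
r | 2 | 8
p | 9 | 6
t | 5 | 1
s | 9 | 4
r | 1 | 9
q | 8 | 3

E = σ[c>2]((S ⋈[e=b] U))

σ filters on c, owned by the right side.
E' = (S ⋈[e=b] σ[c>2](U))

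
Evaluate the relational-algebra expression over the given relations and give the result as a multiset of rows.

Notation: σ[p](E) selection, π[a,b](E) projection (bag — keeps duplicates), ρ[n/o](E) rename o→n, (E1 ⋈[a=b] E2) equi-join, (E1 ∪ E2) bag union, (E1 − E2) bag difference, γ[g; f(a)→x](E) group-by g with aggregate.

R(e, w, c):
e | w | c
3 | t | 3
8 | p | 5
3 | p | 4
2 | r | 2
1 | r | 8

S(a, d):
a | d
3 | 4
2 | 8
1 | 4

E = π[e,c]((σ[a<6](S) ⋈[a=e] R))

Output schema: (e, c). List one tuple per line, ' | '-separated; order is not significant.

Stepwise |·|:
  S → 3
  σ[a<6](S) → 3
  R → 5
  (σ[a<6](S) ⋈[a=e] R) → 4
  π[e,c]((σ[a<6](S) ⋈[a=e] R)) → 4

== RESULT ==
e | c
1 | 8
2 | 2
3 | 3
3 | 4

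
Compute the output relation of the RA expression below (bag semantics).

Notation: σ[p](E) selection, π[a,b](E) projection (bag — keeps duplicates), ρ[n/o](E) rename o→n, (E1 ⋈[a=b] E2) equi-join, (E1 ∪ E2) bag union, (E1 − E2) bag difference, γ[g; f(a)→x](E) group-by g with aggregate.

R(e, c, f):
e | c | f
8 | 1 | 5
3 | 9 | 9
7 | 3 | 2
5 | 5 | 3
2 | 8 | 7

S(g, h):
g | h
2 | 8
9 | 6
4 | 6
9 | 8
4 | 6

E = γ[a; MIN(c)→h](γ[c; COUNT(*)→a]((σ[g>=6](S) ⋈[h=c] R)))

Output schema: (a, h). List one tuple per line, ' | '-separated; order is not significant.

Stepwise |·|:
  S → 5
  σ[g>=6](S) → 2
  R → 5
  (σ[g>=6](S) ⋈[h=c] R) → 1
  γ[c; COUNT(*)→a]((σ[g>=6](S) ⋈[h=c] R)) → 1
  γ[a; MIN(c)→h](γ[c; COUNT(*)→a]((σ[g>=6](S) ⋈[h=c] R))) → 1

== RESULT ==
a | h
1 | 8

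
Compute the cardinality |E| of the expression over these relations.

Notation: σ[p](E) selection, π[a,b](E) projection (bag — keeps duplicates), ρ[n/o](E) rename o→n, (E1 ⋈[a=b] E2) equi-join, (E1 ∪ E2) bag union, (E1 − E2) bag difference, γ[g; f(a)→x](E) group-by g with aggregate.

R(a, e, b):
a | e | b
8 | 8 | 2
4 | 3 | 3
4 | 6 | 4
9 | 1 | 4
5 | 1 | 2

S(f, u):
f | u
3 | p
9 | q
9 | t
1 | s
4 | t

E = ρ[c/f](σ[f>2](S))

Subexpression sizes:
  S → 5
  σ[f>2](S) → 4
  ρ[c/f](σ[f>2](S)) → 4

|E| = 4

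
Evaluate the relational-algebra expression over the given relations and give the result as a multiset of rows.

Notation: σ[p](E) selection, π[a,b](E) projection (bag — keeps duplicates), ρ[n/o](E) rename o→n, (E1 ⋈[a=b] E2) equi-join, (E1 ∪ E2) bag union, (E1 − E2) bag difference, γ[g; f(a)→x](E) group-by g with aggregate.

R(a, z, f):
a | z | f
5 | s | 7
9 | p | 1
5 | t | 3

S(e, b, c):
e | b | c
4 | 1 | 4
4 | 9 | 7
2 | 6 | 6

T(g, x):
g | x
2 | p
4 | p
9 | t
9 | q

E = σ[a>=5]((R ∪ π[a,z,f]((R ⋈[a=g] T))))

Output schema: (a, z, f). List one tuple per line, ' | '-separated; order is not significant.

Stepwise |·|:
  R → 3
  R → 3
  T → 4
  (R ⋈[a=g] T) → 2
  π[a,z,f]((R ⋈[a=g] T)) → 2
  (R ∪ π[a,z,f]((R ⋈[a=g] T))) → 5
  σ[a>=5]((R ∪ π[a,z,f]((R ⋈[a=g] T)))) → 5

== RESULT ==
a | z | f
5 | s | 7
5 | t | 3
9 | p | 1
9 | p | 1
9 | p | 1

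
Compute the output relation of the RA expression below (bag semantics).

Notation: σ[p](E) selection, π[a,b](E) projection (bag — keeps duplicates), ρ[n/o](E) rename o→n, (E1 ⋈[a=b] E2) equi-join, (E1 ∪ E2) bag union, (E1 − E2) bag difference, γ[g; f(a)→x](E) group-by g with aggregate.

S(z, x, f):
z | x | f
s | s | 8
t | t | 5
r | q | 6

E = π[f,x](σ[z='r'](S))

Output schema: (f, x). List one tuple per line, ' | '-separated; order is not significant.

Stepwise |·|:
  S → 3
  σ[z='r'](S) → 1
  π[f,x](σ[z='r'](S)) → 1

== RESULT ==
f | x
6 | q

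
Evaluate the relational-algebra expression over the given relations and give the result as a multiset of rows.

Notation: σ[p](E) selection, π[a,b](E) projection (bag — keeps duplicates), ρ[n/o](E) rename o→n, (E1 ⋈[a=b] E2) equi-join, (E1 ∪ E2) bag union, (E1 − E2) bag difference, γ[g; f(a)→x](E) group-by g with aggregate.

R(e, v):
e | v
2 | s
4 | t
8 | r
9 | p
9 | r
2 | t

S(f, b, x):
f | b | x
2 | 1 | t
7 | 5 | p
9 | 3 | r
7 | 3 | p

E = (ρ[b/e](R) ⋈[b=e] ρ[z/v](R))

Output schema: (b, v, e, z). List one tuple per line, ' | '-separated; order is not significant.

Subexpression sizes:
  R → 6
  ρ[b/e](R) → 6
  R → 6
  ρ[z/v](R) → 6
  (ρ[b/e](R) ⋈[b=e] ρ[z/v](R)) → 10

== RESULT ==
b | v | e | z
2 | s | 2 | s
2 | s | 2 | t
2 | t | 2 | s
2 | t | 2 | t
4 | t | 4 | t
8 | r | 8 | r
9 | p | 9 | p
9 | p | 9 | r
9 | r | 9 | p
9 | r | 9 | r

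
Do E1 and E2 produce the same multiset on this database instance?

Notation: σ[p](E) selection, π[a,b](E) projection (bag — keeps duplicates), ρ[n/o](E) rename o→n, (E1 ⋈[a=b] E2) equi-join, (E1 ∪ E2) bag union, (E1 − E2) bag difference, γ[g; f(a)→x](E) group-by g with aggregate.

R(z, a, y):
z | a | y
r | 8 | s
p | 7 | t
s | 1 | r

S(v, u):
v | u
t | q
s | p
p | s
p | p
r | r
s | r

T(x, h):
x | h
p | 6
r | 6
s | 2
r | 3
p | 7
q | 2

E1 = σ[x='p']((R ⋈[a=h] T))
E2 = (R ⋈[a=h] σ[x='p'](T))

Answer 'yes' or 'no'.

E1 per-node cardinality:
  R → 3
  T → 6
  (R ⋈[a=h] T) → 1
  σ[x='p']((R ⋈[a=h] T)) → 1
E2 per-node cardinality:
  R → 3
  T → 6
  σ[x='p'](T) → 2
  (R ⋈[a=h] σ[x='p'](T)) → 1

E1 and E2 produce the same multiset:
z | a | y | x | h
p | 7 | t | p | 7

yes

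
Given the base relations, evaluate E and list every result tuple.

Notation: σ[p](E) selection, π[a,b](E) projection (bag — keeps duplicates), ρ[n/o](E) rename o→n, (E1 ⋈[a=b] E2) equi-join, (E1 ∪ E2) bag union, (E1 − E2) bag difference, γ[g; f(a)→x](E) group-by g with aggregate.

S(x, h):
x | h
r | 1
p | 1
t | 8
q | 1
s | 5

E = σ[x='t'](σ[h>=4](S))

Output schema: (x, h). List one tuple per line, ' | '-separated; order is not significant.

Row counts bottom-up:
  S → 5
  σ[h>=4](S) → 2
  σ[x='t'](σ[h>=4](S)) → 1

== RESULT ==
x | h
t | 8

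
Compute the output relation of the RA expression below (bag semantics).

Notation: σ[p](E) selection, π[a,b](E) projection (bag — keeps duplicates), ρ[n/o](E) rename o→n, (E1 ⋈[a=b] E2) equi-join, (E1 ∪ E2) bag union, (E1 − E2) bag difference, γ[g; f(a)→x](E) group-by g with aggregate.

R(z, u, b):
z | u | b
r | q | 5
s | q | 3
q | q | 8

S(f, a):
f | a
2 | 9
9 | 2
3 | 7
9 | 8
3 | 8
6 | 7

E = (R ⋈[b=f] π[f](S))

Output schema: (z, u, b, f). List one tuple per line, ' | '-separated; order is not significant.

Row counts bottom-up:
  R → 3
  S → 6
  π[f](S) → 6
  (R ⋈[b=f] π[f](S)) → 2

== RESULT ==
z | u | b | f
s | q | 3 | 3
s | q | 3 | 3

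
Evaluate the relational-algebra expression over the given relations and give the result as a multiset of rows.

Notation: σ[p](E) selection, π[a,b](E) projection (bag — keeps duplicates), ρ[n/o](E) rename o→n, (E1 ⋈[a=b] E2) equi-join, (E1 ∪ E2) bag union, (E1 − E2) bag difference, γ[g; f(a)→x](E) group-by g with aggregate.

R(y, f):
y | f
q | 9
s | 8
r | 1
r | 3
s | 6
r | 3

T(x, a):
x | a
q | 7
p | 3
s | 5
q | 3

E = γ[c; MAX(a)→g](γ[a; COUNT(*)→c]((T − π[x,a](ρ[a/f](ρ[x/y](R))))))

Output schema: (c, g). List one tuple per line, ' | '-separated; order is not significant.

Per-node cardinality:
  T → 4
  R → 6
  ρ[x/y](R) → 6
  ρ[a/f](ρ[x/y](R)) → 6
  π[x,a](ρ[a/f](ρ[x/y](R))) → 6
  (T − π[x,a](ρ[a/f](ρ[x/y](R)))) → 4
  γ[a; COUNT(*)→c]((T − π[x,a](ρ[a/f](ρ[x/y](R))))) → 3
  γ[c; MAX(a)→g](γ[a; COUNT(*)→c]((T − π[x,a](ρ[a/f](ρ[x/y](R)))))) → 2

== RESULT ==
c | g
1 | 7
2 | 3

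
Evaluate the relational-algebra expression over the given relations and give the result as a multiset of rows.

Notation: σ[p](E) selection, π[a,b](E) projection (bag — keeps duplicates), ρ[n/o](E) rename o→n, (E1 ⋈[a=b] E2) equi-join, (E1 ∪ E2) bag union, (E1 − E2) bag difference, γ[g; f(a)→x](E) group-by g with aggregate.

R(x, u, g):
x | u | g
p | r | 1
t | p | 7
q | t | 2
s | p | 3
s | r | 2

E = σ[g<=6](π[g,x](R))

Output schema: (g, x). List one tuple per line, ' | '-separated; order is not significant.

Row counts bottom-up:
  R → 5
  π[g,x](R) → 5
  σ[g<=6](π[g,x](R)) → 4

== RESULT ==
g | x
1 | p
2 | q
2 | s
3 | s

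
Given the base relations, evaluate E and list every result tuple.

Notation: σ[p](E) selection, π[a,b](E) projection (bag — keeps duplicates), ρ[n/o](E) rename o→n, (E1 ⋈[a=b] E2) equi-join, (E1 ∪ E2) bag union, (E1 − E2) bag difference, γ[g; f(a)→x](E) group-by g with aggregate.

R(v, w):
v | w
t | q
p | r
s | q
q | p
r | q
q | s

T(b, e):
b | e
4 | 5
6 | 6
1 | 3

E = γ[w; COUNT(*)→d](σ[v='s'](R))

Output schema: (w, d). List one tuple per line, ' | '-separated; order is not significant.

Subexpression sizes:
  R → 6
  σ[v='s'](R) → 1
  γ[w; COUNT(*)→d](σ[v='s'](R)) → 1

== RESULT ==
w | d
q | 1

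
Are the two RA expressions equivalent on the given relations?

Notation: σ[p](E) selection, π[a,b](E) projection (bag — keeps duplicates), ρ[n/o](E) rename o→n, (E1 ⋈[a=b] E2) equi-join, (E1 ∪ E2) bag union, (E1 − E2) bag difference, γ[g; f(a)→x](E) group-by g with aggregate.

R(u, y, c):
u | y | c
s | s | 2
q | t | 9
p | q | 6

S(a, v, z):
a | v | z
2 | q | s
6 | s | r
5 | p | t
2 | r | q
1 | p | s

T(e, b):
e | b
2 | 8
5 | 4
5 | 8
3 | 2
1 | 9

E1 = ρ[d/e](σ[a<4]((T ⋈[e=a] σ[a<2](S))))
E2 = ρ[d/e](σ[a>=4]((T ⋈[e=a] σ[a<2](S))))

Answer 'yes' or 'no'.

E1 row counts bottom-up:
  T → 5
  S → 5
  σ[a<2](S) → 1
  (T ⋈[e=a] σ[a<2](S)) → 1
  σ[a<4]((T ⋈[e=a] σ[a<2](S))) → 1
  ρ[d/e](σ[a<4]((T ⋈[e=a] σ[a<2](S)))) → 1
E2 row counts bottom-up:
  T → 5
  S → 5
  σ[a<2](S) → 1
  (T ⋈[e=a] σ[a<2](S)) → 1
  σ[a>=4]((T ⋈[e=a] σ[a<2](S))) → 0
  ρ[d/e](σ[a>=4]((T ⋈[e=a] σ[a<2](S)))) → 0

E1 result:
d | b | a | v | z
1 | 9 | 1 | p | s
E2 result:
d | b | a | v | z
(0 rows)
Witness: (1, 9, 1, 'p', 's') appears 1× in E1 but 0× in E2.

no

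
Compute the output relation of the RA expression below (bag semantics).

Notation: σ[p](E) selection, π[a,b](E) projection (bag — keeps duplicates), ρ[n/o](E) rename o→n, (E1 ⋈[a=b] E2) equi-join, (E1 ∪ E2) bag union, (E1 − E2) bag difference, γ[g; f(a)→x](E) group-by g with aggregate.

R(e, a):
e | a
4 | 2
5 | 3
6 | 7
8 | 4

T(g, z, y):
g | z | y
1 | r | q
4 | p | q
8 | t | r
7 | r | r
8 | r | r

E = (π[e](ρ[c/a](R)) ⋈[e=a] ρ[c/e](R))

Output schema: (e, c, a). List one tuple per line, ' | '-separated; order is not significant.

Row counts bottom-up:
  R → 4
  ρ[c/a](R) → 4
  π[e](ρ[c/a](R)) → 4
  R → 4
  ρ[c/e](R) → 4
  (π[e](ρ[c/a](R)) ⋈[e=a] ρ[c/e](R)) → 1

== RESULT ==
e | c | a
4 | 8 | 4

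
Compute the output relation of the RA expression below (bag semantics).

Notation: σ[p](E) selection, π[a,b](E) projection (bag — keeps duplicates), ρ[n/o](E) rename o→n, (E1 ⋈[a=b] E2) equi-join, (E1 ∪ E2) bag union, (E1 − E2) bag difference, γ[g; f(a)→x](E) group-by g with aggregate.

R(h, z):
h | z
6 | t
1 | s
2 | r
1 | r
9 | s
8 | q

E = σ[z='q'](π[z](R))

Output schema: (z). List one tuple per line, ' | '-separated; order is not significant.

Per-node cardinality:
  R → 6
  π[z](R) → 6
  σ[z='q'](π[z](R)) → 1

== RESULT ==
z
q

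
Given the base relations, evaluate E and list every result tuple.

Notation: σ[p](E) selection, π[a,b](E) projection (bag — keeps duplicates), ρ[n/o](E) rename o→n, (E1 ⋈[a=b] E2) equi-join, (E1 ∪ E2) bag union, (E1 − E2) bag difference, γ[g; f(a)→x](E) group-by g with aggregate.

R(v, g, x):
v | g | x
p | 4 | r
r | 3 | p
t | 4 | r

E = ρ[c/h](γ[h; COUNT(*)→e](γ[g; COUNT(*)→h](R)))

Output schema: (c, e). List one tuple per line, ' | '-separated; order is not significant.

Stepwise |·|:
  R → 3
  γ[g; COUNT(*)→h](R) → 2
  γ[h; COUNT(*)→e](γ[g; COUNT(*)→h](R)) → 2
  ρ[c/h](γ[h; COUNT(*)→e](γ[g; COUNT(*)→h](R))) → 2

== RESULT ==
c | e
1 | 1
2 | 1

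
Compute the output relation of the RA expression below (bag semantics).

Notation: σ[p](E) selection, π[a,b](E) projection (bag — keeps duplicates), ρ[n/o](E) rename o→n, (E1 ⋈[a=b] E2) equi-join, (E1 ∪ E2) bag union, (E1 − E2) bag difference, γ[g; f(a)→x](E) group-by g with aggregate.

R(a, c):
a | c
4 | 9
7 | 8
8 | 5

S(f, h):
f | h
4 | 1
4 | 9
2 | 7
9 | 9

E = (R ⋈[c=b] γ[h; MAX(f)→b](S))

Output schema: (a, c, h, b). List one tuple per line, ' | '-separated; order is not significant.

Per-node cardinality:
  R → 3
  S → 4
  γ[h; MAX(f)→b](S) → 3
  (R ⋈[c=b] γ[h; MAX(f)→b](S)) → 1

== RESULT ==
a | c | h | b
4 | 9 | 9 | 9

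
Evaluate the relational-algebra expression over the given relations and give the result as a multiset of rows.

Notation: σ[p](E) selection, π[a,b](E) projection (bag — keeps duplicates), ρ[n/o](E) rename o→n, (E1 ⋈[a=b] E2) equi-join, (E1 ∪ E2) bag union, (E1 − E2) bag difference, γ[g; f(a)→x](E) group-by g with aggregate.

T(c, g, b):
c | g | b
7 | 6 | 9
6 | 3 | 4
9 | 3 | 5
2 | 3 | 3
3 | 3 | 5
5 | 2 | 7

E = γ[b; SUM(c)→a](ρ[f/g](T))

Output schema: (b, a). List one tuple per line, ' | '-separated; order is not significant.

Stepwise |·|:
  T → 6
  ρ[f/g](T) → 6
  γ[b; SUM(c)→a](ρ[f/g](T)) → 5

== RESULT ==
b | a
3 | 2
4 | 6
5 | 12
7 | 5
9 | 7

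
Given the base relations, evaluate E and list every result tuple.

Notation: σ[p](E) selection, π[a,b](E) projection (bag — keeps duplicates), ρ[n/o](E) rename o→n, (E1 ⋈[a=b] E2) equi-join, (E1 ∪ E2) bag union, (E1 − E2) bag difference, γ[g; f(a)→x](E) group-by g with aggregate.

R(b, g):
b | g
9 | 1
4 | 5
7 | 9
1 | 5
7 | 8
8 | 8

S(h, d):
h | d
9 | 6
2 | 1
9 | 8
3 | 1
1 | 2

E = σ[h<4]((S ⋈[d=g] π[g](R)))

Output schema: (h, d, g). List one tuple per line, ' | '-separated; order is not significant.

Subexpression sizes:
  S → 5
  R → 6
  π[g](R) → 6
  (S ⋈[d=g] π[g](R)) → 4
  σ[h<4]((S ⋈[d=g] π[g](R))) → 2

== RESULT ==
h | d | g
2 | 1 | 1
3 | 1 | 1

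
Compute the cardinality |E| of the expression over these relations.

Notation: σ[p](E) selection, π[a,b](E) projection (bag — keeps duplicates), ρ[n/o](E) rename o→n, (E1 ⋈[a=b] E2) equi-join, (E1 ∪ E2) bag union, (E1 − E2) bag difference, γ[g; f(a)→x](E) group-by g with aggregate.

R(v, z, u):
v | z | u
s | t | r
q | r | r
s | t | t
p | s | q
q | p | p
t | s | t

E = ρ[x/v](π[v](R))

Row counts bottom-up:
  R → 6
  π[v](R) → 6
  ρ[x/v](π[v](R)) → 6

|E| = 6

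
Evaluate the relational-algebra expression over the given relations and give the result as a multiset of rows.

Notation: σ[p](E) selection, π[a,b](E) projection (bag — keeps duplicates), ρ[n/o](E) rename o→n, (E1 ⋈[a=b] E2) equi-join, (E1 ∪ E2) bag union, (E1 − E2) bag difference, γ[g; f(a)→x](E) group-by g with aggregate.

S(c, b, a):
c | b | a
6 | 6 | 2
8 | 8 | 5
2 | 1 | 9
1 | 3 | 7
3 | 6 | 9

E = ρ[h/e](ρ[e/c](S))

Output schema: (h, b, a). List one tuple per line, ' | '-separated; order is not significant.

Stepwise |·|:
  S → 5
  ρ[e/c](S) → 5
  ρ[h/e](ρ[e/c](S)) → 5

== RESULT ==
h | b | a
1 | 3 | 7
2 | 1 | 9
3 | 6 | 9
6 | 6 | 2
8 | 8 | 5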